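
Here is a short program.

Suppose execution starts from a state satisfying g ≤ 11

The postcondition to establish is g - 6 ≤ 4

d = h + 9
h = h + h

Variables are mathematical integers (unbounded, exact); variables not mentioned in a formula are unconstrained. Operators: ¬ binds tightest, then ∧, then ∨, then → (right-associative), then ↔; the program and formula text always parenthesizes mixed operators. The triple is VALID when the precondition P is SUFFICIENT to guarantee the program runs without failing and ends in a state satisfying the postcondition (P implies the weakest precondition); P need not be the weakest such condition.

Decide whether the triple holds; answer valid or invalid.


Working backward. After the program, the postcondition g - 6 ≤ 4 must hold; in canonical form it is g ≤ 10.
Before h := h + h: g ≤ 10
Before d := h + 9: g ≤ 10
The weakest precondition is g ≤ 10.
Check whether g ≤ 11 implies it.
Countermodel: at the initial state g = 11, the precondition holds but the weakest precondition fails.
Answer: invalid


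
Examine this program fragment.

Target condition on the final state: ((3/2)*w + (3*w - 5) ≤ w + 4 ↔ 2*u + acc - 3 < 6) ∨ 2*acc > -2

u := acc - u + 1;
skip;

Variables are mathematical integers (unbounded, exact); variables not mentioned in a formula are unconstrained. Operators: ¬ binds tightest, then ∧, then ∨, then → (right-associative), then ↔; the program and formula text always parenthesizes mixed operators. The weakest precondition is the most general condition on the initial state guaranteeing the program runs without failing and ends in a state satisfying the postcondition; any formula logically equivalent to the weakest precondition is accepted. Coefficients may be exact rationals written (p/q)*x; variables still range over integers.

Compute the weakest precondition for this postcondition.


Working backward. After the program, the postcondition ((3/2)*w + (3*w - 5) ≤ w + 4 ↔ 2*u + acc - 3 < 6) ∨ 2*acc > -2 must hold; in canonical form it is ((7/2)*w ≤ 9 ↔ acc + 2*u < 9) ∨ 2*acc > -2.
Before skip: ((7/2)*w ≤ 9 ↔ acc + 2*u < 9) ∨ 2*acc > -2
Before u := acc - u + 1: ((7/2)*w ≤ 9 ↔ 3*acc < 2*u + 7) ∨ 2*acc > -2
Answer: WP = ((7/2)*w ≤ 9 ↔ 3*acc < 2*u + 7) ∨ 2*acc > -2


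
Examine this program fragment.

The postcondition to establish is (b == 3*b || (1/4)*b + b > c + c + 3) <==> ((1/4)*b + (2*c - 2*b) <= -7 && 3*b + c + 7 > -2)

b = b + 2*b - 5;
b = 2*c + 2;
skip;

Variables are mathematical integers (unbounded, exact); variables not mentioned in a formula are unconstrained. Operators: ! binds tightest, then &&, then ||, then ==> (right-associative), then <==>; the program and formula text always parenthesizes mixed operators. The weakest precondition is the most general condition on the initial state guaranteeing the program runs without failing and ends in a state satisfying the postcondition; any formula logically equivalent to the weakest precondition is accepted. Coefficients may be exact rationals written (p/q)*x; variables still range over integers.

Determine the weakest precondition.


Working backward. After the program, the postcondition (b == 3*b || (1/4)*b + b > c + c + 3) <==> ((1/4)*b + (2*c - 2*b) <= -7 && 3*b + c + 7 > -2) must hold; in canonical form it is (2*b == 0 || (5/4)*b > 2*c + 3) <==> (2*c <= (7/4)*b - 7 && 3*b + c > -9).
Before skip: (2*b == 0 || (5/4)*b > 2*c + 3) <==> (2*c <= (7/4)*b - 7 && 3*b + c > -9)
Before b := 2*c + 2: (4*c == -4 || (1/2)*c > 1/2) <==> ((3/2)*c >= 7/2 && 7*c > -15)
Before b := b + 2*b - 5: (4*c == -4 || (1/2)*c > 1/2) <==> ((3/2)*c >= 7/2 && 7*c > -15)
Answer: WP = (4*c == -4 || (1/2)*c > 1/2) <==> ((3/2)*c >= 7/2 && 7*c > -15)


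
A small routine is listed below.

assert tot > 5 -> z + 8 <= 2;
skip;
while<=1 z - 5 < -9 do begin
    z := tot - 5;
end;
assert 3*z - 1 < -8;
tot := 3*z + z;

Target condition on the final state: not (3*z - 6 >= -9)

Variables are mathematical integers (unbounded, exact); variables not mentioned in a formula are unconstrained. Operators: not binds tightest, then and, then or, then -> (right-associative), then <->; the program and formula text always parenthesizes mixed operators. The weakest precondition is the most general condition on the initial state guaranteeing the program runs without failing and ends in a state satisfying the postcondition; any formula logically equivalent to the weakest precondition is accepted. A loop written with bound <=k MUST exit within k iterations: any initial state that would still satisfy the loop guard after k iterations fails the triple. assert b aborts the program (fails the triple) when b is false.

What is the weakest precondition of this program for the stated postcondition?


Working backward. After the program, the postcondition not (3*z - 6 >= -9) must hold; in canonical form it is not (3*z >= -3).
Before tot := 3*z + z: not (3*z >= -3)
Before assert 3*z - 1 < -8: 3*z < -7 and (not (3*z >= -3))
Before the loop (bound <=1), unroll the exhaustion recursion (WP_0 = exit-now case; WP_j = one more guarded iteration, up to j = 1):
  WP_0: (not (z < -4)) and 3*z < -7 and (not (3*z >= -3))
  WP_1: (z < -4 -> ((not (tot < 1)) and 3*tot < 8 and (not (3*tot >= 12)))) and ((not (z < -4)) -> (3*z < -7 and (not (3*z >= -3))))
So before the loop: (z < -4 -> ((not (tot < 1)) and 3*tot < 8 and (not (3*tot >= 12)))) and ((not (z < -4)) -> (3*z < -7 and (not (3*z >= -3))))
Before skip: (z < -4 -> ((not (tot < 1)) and 3*tot < 8 and (not (3*tot >= 12)))) and ((not (z < -4)) -> (3*z < -7 and (not (3*z >= -3))))
Before assert tot > 5 -> z + 8 <= 2: (tot > 5 -> z <= -6) and (z < -4 -> ((not (tot < 1)) and 3*tot < 8 and (not (3*tot >= 12)))) and ((not (z < -4)) -> (3*z < -7 and (not (3*z >= -3))))
Answer: WP = (tot > 5 -> z <= -6) and (z < -4 -> ((not (tot < 1)) and 3*tot < 8 and (not (3*tot >= 12)))) and ((not (z < -4)) -> (3*z < -7 and (not (3*z >= -3))))


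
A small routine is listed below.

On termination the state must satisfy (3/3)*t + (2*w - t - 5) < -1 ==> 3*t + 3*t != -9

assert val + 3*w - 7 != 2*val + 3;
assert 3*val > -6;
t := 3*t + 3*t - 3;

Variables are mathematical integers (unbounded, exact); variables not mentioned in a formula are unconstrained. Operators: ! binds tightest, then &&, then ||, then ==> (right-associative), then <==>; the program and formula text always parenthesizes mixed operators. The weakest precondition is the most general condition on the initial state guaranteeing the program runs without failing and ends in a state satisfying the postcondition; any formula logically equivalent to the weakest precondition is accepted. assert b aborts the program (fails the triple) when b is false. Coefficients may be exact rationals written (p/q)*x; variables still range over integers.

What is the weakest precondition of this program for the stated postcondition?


Working backward. After the program, the postcondition (3/3)*t + (2*w - t - 5) < -1 ==> 3*t + 3*t != -9 must hold; in canonical form it is 2*w < 4 ==> 6*t != -9.
Before t := 3*t + 3*t - 3: 2*w < 4 ==> 36*t != 9
Before assert 3*val > -6: 3*val > -6 && (2*w < 4 ==> 36*t != 9)
Before assert val + 3*w - 7 != 2*val + 3: 3*w != val + 10 && 3*val > -6 && (2*w < 4 ==> 36*t != 9)
Answer: WP = 3*w != val + 10 && 3*val > -6 && (2*w < 4 ==> 36*t != 9)


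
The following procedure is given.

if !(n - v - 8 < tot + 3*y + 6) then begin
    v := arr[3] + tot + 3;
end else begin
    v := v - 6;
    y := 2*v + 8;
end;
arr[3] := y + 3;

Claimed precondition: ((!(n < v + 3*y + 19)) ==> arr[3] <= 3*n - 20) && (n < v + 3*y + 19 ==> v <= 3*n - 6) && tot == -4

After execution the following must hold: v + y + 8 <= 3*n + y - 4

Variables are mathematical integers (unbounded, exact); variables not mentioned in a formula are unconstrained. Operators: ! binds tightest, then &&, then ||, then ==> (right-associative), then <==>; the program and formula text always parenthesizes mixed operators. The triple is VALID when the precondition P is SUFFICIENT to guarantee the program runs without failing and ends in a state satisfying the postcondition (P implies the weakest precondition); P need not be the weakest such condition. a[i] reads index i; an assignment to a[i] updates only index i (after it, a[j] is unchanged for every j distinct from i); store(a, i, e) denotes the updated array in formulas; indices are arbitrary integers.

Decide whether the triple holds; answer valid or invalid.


Working backward. After the program, the postcondition v + y + 8 <= 3*n + y - 4 must hold; in canonical form it is v <= 3*n - 12.
Before arr[3] := y + 3: v <= 3*n - 12
Then branch requires arr[3] + tot <= 3*n - 15; else branch requires v <= 3*n - 6.
Before the if: ((!(n < tot + v + 3*y + 14)) ==> arr[3] + tot <= 3*n - 15) && (n < tot + v + 3*y + 14 ==> v <= 3*n - 6)
The weakest precondition is ((!(n < tot + v + 3*y + 14)) ==> arr[3] + tot <= 3*n - 15) && (n < tot + v + 3*y + 14 ==> v <= 3*n - 6).
Check whether ((!(n < v + 3*y + 19)) ==> arr[3] <= 3*n - 20) && (n < v + 3*y + 19 ==> v <= 3*n - 6) && tot == -4 implies it.
Countermodel: at the initial state arr = {[3] = 0, elsewhere 0}, n = 1, tot = -4, v = -3, y = -2, the precondition holds but the weakest precondition fails.
Answer: invalid


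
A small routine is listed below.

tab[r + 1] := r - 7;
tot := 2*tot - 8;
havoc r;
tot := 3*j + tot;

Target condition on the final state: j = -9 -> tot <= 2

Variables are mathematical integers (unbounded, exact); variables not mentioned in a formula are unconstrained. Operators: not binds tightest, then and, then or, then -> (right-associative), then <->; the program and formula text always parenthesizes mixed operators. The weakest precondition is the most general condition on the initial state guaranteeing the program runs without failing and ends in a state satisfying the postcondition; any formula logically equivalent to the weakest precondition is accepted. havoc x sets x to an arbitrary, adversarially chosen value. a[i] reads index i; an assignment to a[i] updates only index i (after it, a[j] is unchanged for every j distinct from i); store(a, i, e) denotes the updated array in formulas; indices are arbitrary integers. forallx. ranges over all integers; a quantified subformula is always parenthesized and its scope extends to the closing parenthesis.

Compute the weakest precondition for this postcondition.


Working backward. After the program, j = -9 -> tot <= 2 must hold.
Before tot := 3*j + tot: j = -9 -> 3*j + tot <= 2
Before havoc r: j = -9 -> 3*j + tot <= 2
Before tot := 2*tot - 8: j = -9 -> 3*j + 2*tot <= 10
Before tab[r + 1] := r - 7: j = -9 -> 3*j + 2*tot <= 10
Answer: WP = j = -9 -> 3*j + 2*tot <= 10


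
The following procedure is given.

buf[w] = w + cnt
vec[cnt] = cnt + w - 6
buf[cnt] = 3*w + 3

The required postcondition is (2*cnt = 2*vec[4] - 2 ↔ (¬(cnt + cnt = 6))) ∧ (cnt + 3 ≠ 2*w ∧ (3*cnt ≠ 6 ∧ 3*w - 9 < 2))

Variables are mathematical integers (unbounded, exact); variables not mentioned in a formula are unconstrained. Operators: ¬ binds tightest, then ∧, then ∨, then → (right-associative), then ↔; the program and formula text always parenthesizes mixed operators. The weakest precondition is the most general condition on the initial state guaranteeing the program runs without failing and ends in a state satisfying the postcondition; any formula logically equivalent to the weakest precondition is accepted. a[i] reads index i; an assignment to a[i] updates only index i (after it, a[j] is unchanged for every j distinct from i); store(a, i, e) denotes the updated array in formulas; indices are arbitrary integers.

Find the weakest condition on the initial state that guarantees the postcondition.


Working backward. After the program, the postcondition (2*cnt = 2*vec[4] - 2 ↔ (¬(cnt + cnt = 6))) ∧ (cnt + 3 ≠ 2*w ∧ (3*cnt ≠ 6 ∧ 3*w - 9 < 2)) must hold; in canonical form it is (2*cnt = 2*vec[4] - 2 ↔ (¬(2*cnt = 6))) ∧ cnt ≠ 2*w - 3 ∧ 3*cnt ≠ 6 ∧ 3*w < 11.
Before buf[cnt] := 3*w + 3: (2*cnt = 2*vec[4] - 2 ↔ (¬(2*cnt = 6))) ∧ cnt ≠ 2*w - 3 ∧ 3*cnt ≠ 6 ∧ 3*w < 11
Before vec[cnt] := cnt + w - 6: (2*cnt = 2*store(vec, cnt, cnt + w - 6)[4] - 2 ↔ (¬(2*cnt = 6))) ∧ cnt ≠ 2*w - 3 ∧ 3*cnt ≠ 6 ∧ 3*w < 11
Before buf[w] := w + cnt: (2*cnt = 2*store(vec, cnt, cnt + w - 6)[4] - 2 ↔ (¬(2*cnt = 6))) ∧ cnt ≠ 2*w - 3 ∧ 3*cnt ≠ 6 ∧ 3*w < 11
Answer: WP = (2*cnt = 2*store(vec, cnt, cnt + w - 6)[4] - 2 ↔ (¬(2*cnt = 6))) ∧ cnt ≠ 2*w - 3 ∧ 3*cnt ≠ 6 ∧ 3*w < 11


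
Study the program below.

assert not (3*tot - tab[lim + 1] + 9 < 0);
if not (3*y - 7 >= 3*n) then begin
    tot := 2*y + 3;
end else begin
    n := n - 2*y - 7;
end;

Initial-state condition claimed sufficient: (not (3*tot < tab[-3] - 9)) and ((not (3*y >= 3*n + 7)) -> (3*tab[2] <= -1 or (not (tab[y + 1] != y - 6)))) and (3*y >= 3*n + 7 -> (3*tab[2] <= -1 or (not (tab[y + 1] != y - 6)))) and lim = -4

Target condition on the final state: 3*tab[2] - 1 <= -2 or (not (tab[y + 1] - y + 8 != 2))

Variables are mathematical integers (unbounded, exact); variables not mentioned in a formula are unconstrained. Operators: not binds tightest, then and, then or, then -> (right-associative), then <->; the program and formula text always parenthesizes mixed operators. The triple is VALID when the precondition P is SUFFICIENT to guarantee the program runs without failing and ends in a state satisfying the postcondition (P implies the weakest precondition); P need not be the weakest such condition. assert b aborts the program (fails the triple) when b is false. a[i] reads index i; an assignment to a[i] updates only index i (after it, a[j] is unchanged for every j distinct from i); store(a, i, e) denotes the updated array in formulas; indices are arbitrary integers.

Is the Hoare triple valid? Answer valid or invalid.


Working backward. After the program, the postcondition 3*tab[2] - 1 <= -2 or (not (tab[y + 1] - y + 8 != 2)) must hold; in canonical form it is 3*tab[2] <= -1 or (not (tab[y + 1] != y - 6)).
Then branch requires 3*tab[2] <= -1 or (not (tab[y + 1] != y - 6)); else branch requires 3*tab[2] <= -1 or (not (tab[y + 1] != y - 6)).
Before the if: ((not (3*y >= 3*n + 7)) -> (3*tab[2] <= -1 or (not (tab[y + 1] != y - 6)))) and (3*y >= 3*n + 7 -> (3*tab[2] <= -1 or (not (tab[y + 1] != y - 6))))
Before assert not (3*tot - tab[lim + 1] + 9 < 0): (not (3*tot < tab[lim + 1] - 9)) and ((not (3*y >= 3*n + 7)) -> (3*tab[2] <= -1 or (not (tab[y + 1] != y - 6)))) and (3*y >= 3*n + 7 -> (3*tab[2] <= -1 or (not (tab[y + 1] != y - 6))))
The weakest precondition is (not (3*tot < tab[lim + 1] - 9)) and ((not (3*y >= 3*n + 7)) -> (3*tab[2] <= -1 or (not (tab[y + 1] != y - 6)))) and (3*y >= 3*n + 7 -> (3*tab[2] <= -1 or (not (tab[y + 1] != y - 6)))).
Check whether (not (3*tot < tab[-3] - 9)) and ((not (3*y >= 3*n + 7)) -> (3*tab[2] <= -1 or (not (tab[y + 1] != y - 6)))) and (3*y >= 3*n + 7 -> (3*tab[2] <= -1 or (not (tab[y + 1] != y - 6)))) and lim = -4 implies it.
Every state satisfying the precondition satisfies the weakest precondition: the implication holds.
Answer: valid


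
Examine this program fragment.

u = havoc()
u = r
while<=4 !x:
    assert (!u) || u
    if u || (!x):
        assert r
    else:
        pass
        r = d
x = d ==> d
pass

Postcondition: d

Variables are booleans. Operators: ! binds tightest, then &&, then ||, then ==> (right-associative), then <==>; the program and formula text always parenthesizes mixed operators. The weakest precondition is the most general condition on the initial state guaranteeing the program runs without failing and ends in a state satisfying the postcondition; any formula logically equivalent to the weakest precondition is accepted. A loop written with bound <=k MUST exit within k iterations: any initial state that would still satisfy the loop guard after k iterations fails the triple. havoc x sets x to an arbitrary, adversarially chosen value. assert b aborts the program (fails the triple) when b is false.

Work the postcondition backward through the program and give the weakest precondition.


Working backward. After the program, d must hold.
Before skip: d
Before x := d ==> d: d
Before the loop (bound <=4), unroll the exhaustion recursion (WP_0 = exit-now case; WP_j = one more guarded iteration, up to j = 4):
  WP_0: x && d
  WP_1: ((!x) ==> (((u || (!x)) ==> (r && x && d)) && ((!(u || (!x))) ==> (x && d)))) && (x ==> d)
  WP_2: ((!x) ==> (((u || (!x)) ==> (r && ((!x) ==> (((u || (!x)) ==> (r && x && d)) && ((!(u || (!x))) ==> (x && d)))) && (x ==> d))) && ((!(u || (!x))) ==> (((!x) ==> (((u || (!x)) ==> (d && x)) && ((!(u || (!x))) ==> (x && d)))) && (x ==> d))))) && (x ==> d)
  WP_3: ((!x) ==> (((u || (!x)) ==> (r && ((!x) ==> (((u || (!x)) ==> (r && ((!x) ==> (((u || (!x)) ==> (r && x && d)) && ((!(u || (!x))) ==> (x && d)))) && (x ==> d))) && ((!(u || (!x))) ==> (((!x) ==> (((u || (!x)) ==> (d && x)) && ((!(u || (!x))) ==> (x && d)))) && (x ==> d))))) && (x ==> d))) && ((!(u || (!x))) ==> (((!x) ==> (((u || (!x)) ==> (d && ((!x) ==> (((u || (!x)) ==> (d && x)) && ((!(u || (!x))) ==> (x && d)))) && (x ==> d))) && ((!(u || (!x))) ==> (((!x) ==> (((u || (!x)) ==> (d && x)) && ((!(u || (!x))) ==> (x && d)))) && (x ==> d))))) && (x ==> d))))) && (x ==> d)
  WP_4: ((!x) ==> (((u || (!x)) ==> (r && ((!x) ==> (((u || (!x)) ==> (r && ((!x) ==> (((u || (!x)) ==> (r && ((!x) ==> (((u || (!x)) ==> (r && x && d)) && ((!(u || (!x))) ==> (x && d)))) && (x ==> d))) && ((!(u || (!x))) ==> (((!x) ==> (((u || (!x)) ==> (d && x)) && ((!(u || (!x))) ==> (x && d)))) && (x ==> d))))) && (x ==> d))) && ((!(u || (!x))) ==> (((!x) ==> (((u || (!x)) ==> (d && ((!x) ==> (((u || (!x)) ==> (d && x)) && ((!(u || (!x))) ==> (x && d)))) && (x ==> d))) && ((!(u || (!x))) ==> (((!x) ==> (((u || (!x)) ==> (d && x)) && ((!(u || (!x))) ==> (x && d)))) && (x ==> d))))) && (x ==> d))))) && (x ==> d))) && ((!(u || (!x))) ==> (((!x) ==> (((u || (!x)) ==> (d && ((!x) ==> (((u || (!x)) ==> (d && ((!x) ==> (((u || (!x)) ==> (d && x)) && ((!(u || (!x))) ==> (x && d)))) && (x ==> d))) && ((!(u || (!x))) ==> (((!x) ==> (((u || (!x)) ==> (d && x)) && ((!(u || (!x))) ==> (x && d)))) && (x ==> d))))) && (x ==> d))) && ((!(u || (!x))) ==> (((!x) ==> (((u || (!x)) ==> (d && ((!x) ==> (((u || (!x)) ==> (d && x)) && ((!(u || (!x))) ==> (x && d)))) && (x ==> d))) && ((!(u || (!x))) ==> (((!x) ==> (((u || (!x)) ==> (d && x)) && ((!(u || (!x))) ==> (x && d)))) && (x ==> d))))) && (x ==> d))))) && (x ==> d))))) && (x ==> d)
So before the loop: ((!x) ==> (((u || (!x)) ==> (r && ((!x) ==> (((u || (!x)) ==> (r && ((!x) ==> (((u || (!x)) ==> (r && ((!x) ==> (((u || (!x)) ==> (r && x && d)) && ((!(u || (!x))) ==> (x && d)))) && (x ==> d))) && ((!(u || (!x))) ==> (((!x) ==> (((u || (!x)) ==> (d && x)) && ((!(u || (!x))) ==> (x && d)))) && (x ==> d))))) && (x ==> d))) && ((!(u || (!x))) ==> (((!x) ==> (((u || (!x)) ==> (d && ((!x) ==> (((u || (!x)) ==> (d && x)) && ((!(u || (!x))) ==> (x && d)))) && (x ==> d))) && ((!(u || (!x))) ==> (((!x) ==> (((u || (!x)) ==> (d && x)) && ((!(u || (!x))) ==> (x && d)))) && (x ==> d))))) && (x ==> d))))) && (x ==> d))) && ((!(u || (!x))) ==> (((!x) ==> (((u || (!x)) ==> (d && ((!x) ==> (((u || (!x)) ==> (d && ((!x) ==> (((u || (!x)) ==> (d && x)) && ((!(u || (!x))) ==> (x && d)))) && (x ==> d))) && ((!(u || (!x))) ==> (((!x) ==> (((u || (!x)) ==> (d && x)) && ((!(u || (!x))) ==> (x && d)))) && (x ==> d))))) && (x ==> d))) && ((!(u || (!x))) ==> (((!x) ==> (((u || (!x)) ==> (d && ((!x) ==> (((u || (!x)) ==> (d && x)) && ((!(u || (!x))) ==> (x && d)))) && (x ==> d))) && ((!(u || (!x))) ==> (((!x) ==> (((u || (!x)) ==> (d && x)) && ((!(u || (!x))) ==> (x && d)))) && (x ==> d))))) && (x ==> d))))) && (x ==> d))))) && (x ==> d)
Before u := r: ((!x) ==> (((r || (!x)) ==> (r && ((!x) ==> (((r || (!x)) ==> (r && ((!x) ==> (((r || (!x)) ==> (r && ((!x) ==> (((r || (!x)) ==> (r && x && d)) && ((!(r || (!x))) ==> (x && d)))) && (x ==> d))) && ((!(r || (!x))) ==> (((!x) ==> (((r || (!x)) ==> (d && x)) && ((!(r || (!x))) ==> (x && d)))) && (x ==> d))))) && (x ==> d))) && ((!(r || (!x))) ==> (((!x) ==> (((r || (!x)) ==> (d && ((!x) ==> (((r || (!x)) ==> (d && x)) && ((!(r || (!x))) ==> (x && d)))) && (x ==> d))) && ((!(r || (!x))) ==> (((!x) ==> (((r || (!x)) ==> (d && x)) && ((!(r || (!x))) ==> (x && d)))) && (x ==> d))))) && (x ==> d))))) && (x ==> d))) && ((!(r || (!x))) ==> (((!x) ==> (((r || (!x)) ==> (d && ((!x) ==> (((r || (!x)) ==> (d && ((!x) ==> (((r || (!x)) ==> (d && x)) && ((!(r || (!x))) ==> (x && d)))) && (x ==> d))) && ((!(r || (!x))) ==> (((!x) ==> (((r || (!x)) ==> (d && x)) && ((!(r || (!x))) ==> (x && d)))) && (x ==> d))))) && (x ==> d))) && ((!(r || (!x))) ==> (((!x) ==> (((r || (!x)) ==> (d && ((!x) ==> (((r || (!x)) ==> (d && x)) && ((!(r || (!x))) ==> (x && d)))) && (x ==> d))) && ((!(r || (!x))) ==> (((!x) ==> (((r || (!x)) ==> (d && x)) && ((!(r || (!x))) ==> (x && d)))) && (x ==> d))))) && (x ==> d))))) && (x ==> d))))) && (x ==> d)
Before havoc u: ((!x) ==> (((r || (!x)) ==> (r && ((!x) ==> (((r || (!x)) ==> (r && ((!x) ==> (((r || (!x)) ==> (r && ((!x) ==> (((r || (!x)) ==> (r && x && d)) && ((!(r || (!x))) ==> (x && d)))) && (x ==> d))) && ((!(r || (!x))) ==> (((!x) ==> (((r || (!x)) ==> (d && x)) && ((!(r || (!x))) ==> (x && d)))) && (x ==> d))))) && (x ==> d))) && ((!(r || (!x))) ==> (((!x) ==> (((r || (!x)) ==> (d && ((!x) ==> (((r || (!x)) ==> (d && x)) && ((!(r || (!x))) ==> (x && d)))) && (x ==> d))) && ((!(r || (!x))) ==> (((!x) ==> (((r || (!x)) ==> (d && x)) && ((!(r || (!x))) ==> (x && d)))) && (x ==> d))))) && (x ==> d))))) && (x ==> d))) && ((!(r || (!x))) ==> (((!x) ==> (((r || (!x)) ==> (d && ((!x) ==> (((r || (!x)) ==> (d && ((!x) ==> (((r || (!x)) ==> (d && x)) && ((!(r || (!x))) ==> (x && d)))) && (x ==> d))) && ((!(r || (!x))) ==> (((!x) ==> (((r || (!x)) ==> (d && x)) && ((!(r || (!x))) ==> (x && d)))) && (x ==> d))))) && (x ==> d))) && ((!(r || (!x))) ==> (((!x) ==> (((r || (!x)) ==> (d && ((!x) ==> (((r || (!x)) ==> (d && x)) && ((!(r || (!x))) ==> (x && d)))) && (x ==> d))) && ((!(r || (!x))) ==> (((!x) ==> (((r || (!x)) ==> (d && x)) && ((!(r || (!x))) ==> (x && d)))) && (x ==> d))))) && (x ==> d))))) && (x ==> d))))) && (x ==> d)
Answer: WP = ((!x) ==> (((r || (!x)) ==> (r && ((!x) ==> (((r || (!x)) ==> (r && ((!x) ==> (((r || (!x)) ==> (r && ((!x) ==> (((r || (!x)) ==> (r && x && d)) && ((!(r || (!x))) ==> (x && d)))) && (x ==> d))) && ((!(r || (!x))) ==> (((!x) ==> (((r || (!x)) ==> (d && x)) && ((!(r || (!x))) ==> (x && d)))) && (x ==> d))))) && (x ==> d))) && ((!(r || (!x))) ==> (((!x) ==> (((r || (!x)) ==> (d && ((!x) ==> (((r || (!x)) ==> (d && x)) && ((!(r || (!x))) ==> (x && d)))) && (x ==> d))) && ((!(r || (!x))) ==> (((!x) ==> (((r || (!x)) ==> (d && x)) && ((!(r || (!x))) ==> (x && d)))) && (x ==> d))))) && (x ==> d))))) && (x ==> d))) && ((!(r || (!x))) ==> (((!x) ==> (((r || (!x)) ==> (d && ((!x) ==> (((r || (!x)) ==> (d && ((!x) ==> (((r || (!x)) ==> (d && x)) && ((!(r || (!x))) ==> (x && d)))) && (x ==> d))) && ((!(r || (!x))) ==> (((!x) ==> (((r || (!x)) ==> (d && x)) && ((!(r || (!x))) ==> (x && d)))) && (x ==> d))))) && (x ==> d))) && ((!(r || (!x))) ==> (((!x) ==> (((r || (!x)) ==> (d && ((!x) ==> (((r || (!x)) ==> (d && x)) && ((!(r || (!x))) ==> (x && d)))) && (x ==> d))) && ((!(r || (!x))) ==> (((!x) ==> (((r || (!x)) ==> (d && x)) && ((!(r || (!x))) ==> (x && d)))) && (x ==> d))))) && (x ==> d))))) && (x ==> d))))) && (x ==> d)


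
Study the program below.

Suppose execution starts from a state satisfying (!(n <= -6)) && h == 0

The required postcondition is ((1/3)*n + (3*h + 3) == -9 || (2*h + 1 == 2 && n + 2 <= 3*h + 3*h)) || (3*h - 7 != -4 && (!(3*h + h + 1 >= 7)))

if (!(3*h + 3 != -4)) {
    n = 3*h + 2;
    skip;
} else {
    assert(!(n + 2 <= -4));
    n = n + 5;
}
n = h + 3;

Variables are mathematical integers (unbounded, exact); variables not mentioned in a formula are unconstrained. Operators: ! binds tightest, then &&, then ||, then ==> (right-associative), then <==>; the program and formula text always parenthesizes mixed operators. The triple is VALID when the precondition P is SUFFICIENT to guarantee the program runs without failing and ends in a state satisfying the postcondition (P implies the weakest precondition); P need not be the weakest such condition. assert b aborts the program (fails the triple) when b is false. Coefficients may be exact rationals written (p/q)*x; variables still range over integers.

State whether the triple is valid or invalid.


Working backward. After the program, the postcondition ((1/3)*n + (3*h + 3) == -9 || (2*h + 1 == 2 && n + 2 <= 3*h + 3*h)) || (3*h - 7 != -4 && (!(3*h + h + 1 >= 7))) must hold; in canonical form it is 3*h + (1/3)*n == -12 || (2*h == 1 && n <= 6*h - 2) || (3*h != 3 && (!(4*h >= 6))).
Before n := h + 3: (10/3)*h == -13 || (2*h == 1 && 5*h >= 5) || (3*h != 3 && (!(4*h >= 6)))
Then branch requires (10/3)*h == -13 || (2*h == 1 && 5*h >= 5) || (3*h != 3 && (!(4*h >= 6))); else branch requires (!(n <= -6)) && ((10/3)*h == -13 || (2*h == 1 && 5*h >= 5) || (3*h != 3 && (!(4*h >= 6)))).
Before the if: ((!(3*h != -7)) ==> ((10/3)*h == -13 || (2*h == 1 && 5*h >= 5) || (3*h != 3 && (!(4*h >= 6))))) && (3*h != -7 ==> ((!(n <= -6)) && ((10/3)*h == -13 || (2*h == 1 && 5*h >= 5) || (3*h != 3 && (!(4*h >= 6))))))
The weakest precondition is ((!(3*h != -7)) ==> ((10/3)*h == -13 || (2*h == 1 && 5*h >= 5) || (3*h != 3 && (!(4*h >= 6))))) && (3*h != -7 ==> ((!(n <= -6)) && ((10/3)*h == -13 || (2*h == 1 && 5*h >= 5) || (3*h != 3 && (!(4*h >= 6)))))).
Check whether (!(n <= -6)) && h == 0 implies it.
Every state satisfying the precondition satisfies the weakest precondition: the implication holds.
Answer: valid


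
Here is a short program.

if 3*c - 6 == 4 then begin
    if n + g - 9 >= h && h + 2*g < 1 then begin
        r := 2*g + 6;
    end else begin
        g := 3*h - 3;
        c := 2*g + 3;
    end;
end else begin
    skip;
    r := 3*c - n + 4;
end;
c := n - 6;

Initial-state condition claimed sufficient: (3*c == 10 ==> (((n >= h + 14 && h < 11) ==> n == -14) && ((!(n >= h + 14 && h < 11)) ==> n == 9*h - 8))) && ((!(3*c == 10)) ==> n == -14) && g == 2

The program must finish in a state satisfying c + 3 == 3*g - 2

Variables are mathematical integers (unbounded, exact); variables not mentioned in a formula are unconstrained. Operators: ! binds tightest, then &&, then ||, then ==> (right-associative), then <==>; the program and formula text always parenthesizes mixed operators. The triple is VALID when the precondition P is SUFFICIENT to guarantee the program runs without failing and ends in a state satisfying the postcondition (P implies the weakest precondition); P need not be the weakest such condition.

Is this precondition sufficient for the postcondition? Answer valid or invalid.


Working backward. After the program, the postcondition c + 3 == 3*g - 2 must hold; in canonical form it is c == 3*g - 5.
Before c := n - 6: n == 3*g + 1
Then branch requires ((g + n >= h + 9 && 2*g + h < 1) ==> n == 3*g + 1) && ((!(g + n >= h + 9 && 2*g + h < 1)) ==> n == 9*h - 8); else branch requires n == 3*g + 1.
Before the if: (3*c == 10 ==> (((g + n >= h + 9 && 2*g + h < 1) ==> n == 3*g + 1) && ((!(g + n >= h + 9 && 2*g + h < 1)) ==> n == 9*h - 8))) && ((!(3*c == 10)) ==> n == 3*g + 1)
The weakest precondition is (3*c == 10 ==> (((g + n >= h + 9 && 2*g + h < 1) ==> n == 3*g + 1) && ((!(g + n >= h + 9 && 2*g + h < 1)) ==> n == 9*h - 8))) && ((!(3*c == 10)) ==> n == 3*g + 1).
Check whether (3*c == 10 ==> (((n >= h + 14 && h < 11) ==> n == -14) && ((!(n >= h + 14 && h < 11)) ==> n == 9*h - 8))) && ((!(3*c == 10)) ==> n == -14) && g == 2 implies it.
Countermodel: at the initial state c = 0, g = 2, h = 0, n = -14, the precondition holds but the weakest precondition fails.
Answer: invalid


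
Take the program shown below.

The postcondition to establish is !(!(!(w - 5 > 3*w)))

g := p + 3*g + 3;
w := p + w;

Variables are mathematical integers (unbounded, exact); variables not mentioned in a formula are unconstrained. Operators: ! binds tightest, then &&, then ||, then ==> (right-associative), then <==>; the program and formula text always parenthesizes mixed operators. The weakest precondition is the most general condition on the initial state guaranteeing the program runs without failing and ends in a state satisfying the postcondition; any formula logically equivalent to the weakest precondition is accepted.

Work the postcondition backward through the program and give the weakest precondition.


Working backward. After the program, the postcondition !(!(!(w - 5 > 3*w))) must hold; in canonical form it is !(2*w < -5).
Before w := p + w: !(2*p + 2*w < -5)
Before g := p + 3*g + 3: !(2*p + 2*w < -5)
Answer: WP = !(2*p + 2*w < -5)


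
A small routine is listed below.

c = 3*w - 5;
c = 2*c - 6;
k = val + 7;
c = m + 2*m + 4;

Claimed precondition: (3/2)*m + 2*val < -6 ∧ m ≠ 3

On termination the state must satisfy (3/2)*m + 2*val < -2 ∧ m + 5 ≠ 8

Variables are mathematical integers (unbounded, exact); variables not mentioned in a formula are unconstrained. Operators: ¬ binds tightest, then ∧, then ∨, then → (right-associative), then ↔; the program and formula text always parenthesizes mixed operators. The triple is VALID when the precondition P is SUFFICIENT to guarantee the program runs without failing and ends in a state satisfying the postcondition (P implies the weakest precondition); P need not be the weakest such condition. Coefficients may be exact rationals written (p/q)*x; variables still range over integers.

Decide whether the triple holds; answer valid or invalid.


Working backward. After the program, the postcondition (3/2)*m + 2*val < -2 ∧ m + 5 ≠ 8 must hold; in canonical form it is (3/2)*m + 2*val < -2 ∧ m ≠ 3.
Before c := m + 2*m + 4: (3/2)*m + 2*val < -2 ∧ m ≠ 3
Before k := val + 7: (3/2)*m + 2*val < -2 ∧ m ≠ 3
Before c := 2*c - 6: (3/2)*m + 2*val < -2 ∧ m ≠ 3
Before c := 3*w - 5: (3/2)*m + 2*val < -2 ∧ m ≠ 3
The weakest precondition is (3/2)*m + 2*val < -2 ∧ m ≠ 3.
Check whether (3/2)*m + 2*val < -6 ∧ m ≠ 3 implies it.
Every state satisfying the precondition satisfies the weakest precondition: the implication holds.
Answer: valid


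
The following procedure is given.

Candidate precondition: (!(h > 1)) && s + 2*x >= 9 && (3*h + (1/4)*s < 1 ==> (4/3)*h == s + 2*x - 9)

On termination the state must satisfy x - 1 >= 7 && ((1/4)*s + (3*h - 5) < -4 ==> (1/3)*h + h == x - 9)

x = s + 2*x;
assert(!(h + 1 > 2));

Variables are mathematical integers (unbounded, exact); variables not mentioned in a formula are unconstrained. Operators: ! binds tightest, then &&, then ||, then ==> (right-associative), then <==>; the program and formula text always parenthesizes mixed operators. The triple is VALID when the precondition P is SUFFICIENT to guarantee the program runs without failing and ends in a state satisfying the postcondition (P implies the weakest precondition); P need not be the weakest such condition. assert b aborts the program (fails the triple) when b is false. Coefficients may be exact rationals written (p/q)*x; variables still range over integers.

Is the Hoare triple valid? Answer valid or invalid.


Working backward. After the program, the postcondition x - 1 >= 7 && ((1/4)*s + (3*h - 5) < -4 ==> (1/3)*h + h == x - 9) must hold; in canonical form it is x >= 8 && (3*h + (1/4)*s < 1 ==> (4/3)*h == x - 9).
Before assert !(h + 1 > 2): (!(h > 1)) && x >= 8 && (3*h + (1/4)*s < 1 ==> (4/3)*h == x - 9)
Before x := s + 2*x: (!(h > 1)) && s + 2*x >= 8 && (3*h + (1/4)*s < 1 ==> (4/3)*h == s + 2*x - 9)
The weakest precondition is (!(h > 1)) && s + 2*x >= 8 && (3*h + (1/4)*s < 1 ==> (4/3)*h == s + 2*x - 9).
Check whether (!(h > 1)) && s + 2*x >= 9 && (3*h + (1/4)*s < 1 ==> (4/3)*h == s + 2*x - 9) implies it.
Every state satisfying the precondition satisfies the weakest precondition: the implication holds.
Answer: valid


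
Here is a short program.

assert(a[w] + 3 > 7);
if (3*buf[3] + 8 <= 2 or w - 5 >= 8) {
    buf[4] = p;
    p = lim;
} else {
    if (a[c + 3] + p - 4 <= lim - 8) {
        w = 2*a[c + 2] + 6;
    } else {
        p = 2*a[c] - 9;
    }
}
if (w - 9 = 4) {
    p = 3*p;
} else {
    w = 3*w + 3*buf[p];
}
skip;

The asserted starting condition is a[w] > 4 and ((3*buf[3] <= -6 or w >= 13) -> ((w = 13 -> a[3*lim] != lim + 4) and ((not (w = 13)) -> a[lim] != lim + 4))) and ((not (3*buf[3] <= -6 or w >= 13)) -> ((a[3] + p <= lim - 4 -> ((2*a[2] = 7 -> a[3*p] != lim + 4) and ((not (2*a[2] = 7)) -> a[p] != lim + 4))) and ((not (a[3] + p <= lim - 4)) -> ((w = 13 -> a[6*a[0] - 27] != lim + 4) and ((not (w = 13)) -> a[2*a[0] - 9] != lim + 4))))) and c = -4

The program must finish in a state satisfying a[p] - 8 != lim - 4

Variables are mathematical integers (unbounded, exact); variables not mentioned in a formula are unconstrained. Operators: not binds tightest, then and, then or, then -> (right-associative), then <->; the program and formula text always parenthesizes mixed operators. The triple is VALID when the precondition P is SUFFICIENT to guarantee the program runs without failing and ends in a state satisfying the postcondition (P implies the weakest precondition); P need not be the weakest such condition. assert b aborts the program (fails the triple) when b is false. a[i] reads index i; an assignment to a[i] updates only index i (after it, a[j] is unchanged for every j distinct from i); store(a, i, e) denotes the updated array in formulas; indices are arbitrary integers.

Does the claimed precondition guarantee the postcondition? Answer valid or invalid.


Working backward. After the program, the postcondition a[p] - 8 != lim - 4 must hold; in canonical form it is a[p] != lim + 4.
Before skip: a[p] != lim + 4
Then branch requires a[3*p] != lim + 4; else branch requires a[p] != lim + 4.
Before the if: (w = 13 -> a[3*p] != lim + 4) and ((not (w = 13)) -> a[p] != lim + 4)
Then branch requires (w = 13 -> a[3*lim] != lim + 4) and ((not (w = 13)) -> a[lim] != lim + 4); else branch requires (a[c + 3] + p <= lim - 4 -> ((2*a[c + 2] = 7 -> a[3*p] != lim + 4) and ((not (2*a[c + 2] = 7)) -> a[p] != lim + 4))) and ((not (a[c + 3] + p <= lim - 4)) -> ((w = 13 -> a[6*a[c] - 27] != lim + 4) and ((not (w = 13)) -> a[2*a[c] - 9] != lim + 4))).
Before the if: ((3*buf[3] <= -6 or w >= 13) -> ((w = 13 -> a[3*lim] != lim + 4) and ((not (w = 13)) -> a[lim] != lim + 4))) and ((not (3*buf[3] <= -6 or w >= 13)) -> ((a[c + 3] + p <= lim - 4 -> ((2*a[c + 2] = 7 -> a[3*p] != lim + 4) and ((not (2*a[c + 2] = 7)) -> a[p] != lim + 4))) and ((not (a[c + 3] + p <= lim - 4)) -> ((w = 13 -> a[6*a[c] - 27] != lim + 4) and ((not (w = 13)) -> a[2*a[c] - 9] != lim + 4)))))
Before assert a[w] + 3 > 7: a[w] > 4 and ((3*buf[3] <= -6 or w >= 13) -> ((w = 13 -> a[3*lim] != lim + 4) and ((not (w = 13)) -> a[lim] != lim + 4))) and ((not (3*buf[3] <= -6 or w >= 13)) -> ((a[c + 3] + p <= lim - 4 -> ((2*a[c + 2] = 7 -> a[3*p] != lim + 4) and ((not (2*a[c + 2] = 7)) -> a[p] != lim + 4))) and ((not (a[c + 3] + p <= lim - 4)) -> ((w = 13 -> a[6*a[c] - 27] != lim + 4) and ((not (w = 13)) -> a[2*a[c] - 9] != lim + 4)))))
The weakest precondition is a[w] > 4 and ((3*buf[3] <= -6 or w >= 13) -> ((w = 13 -> a[3*lim] != lim + 4) and ((not (w = 13)) -> a[lim] != lim + 4))) and ((not (3*buf[3] <= -6 or w >= 13)) -> ((a[c + 3] + p <= lim - 4 -> ((2*a[c + 2] = 7 -> a[3*p] != lim + 4) and ((not (2*a[c + 2] = 7)) -> a[p] != lim + 4))) and ((not (a[c + 3] + p <= lim - 4)) -> ((w = 13 -> a[6*a[c] - 27] != lim + 4) and ((not (w = 13)) -> a[2*a[c] - 9] != lim + 4))))).
Check whether a[w] > 4 and ((3*buf[3] <= -6 or w >= 13) -> ((w = 13 -> a[3*lim] != lim + 4) and ((not (w = 13)) -> a[lim] != lim + 4))) and ((not (3*buf[3] <= -6 or w >= 13)) -> ((a[3] + p <= lim - 4 -> ((2*a[2] = 7 -> a[3*p] != lim + 4) and ((not (2*a[2] = 7)) -> a[p] != lim + 4))) and ((not (a[3] + p <= lim - 4)) -> ((w = 13 -> a[6*a[0] - 27] != lim + 4) and ((not (w = 13)) -> a[2*a[0] - 9] != lim + 4))))) and c = -4 implies it.
Countermodel: at the initial state a = {[-20344] = 5, [-4] = 11794, [-2] = 27727, [-1] = 27727, [0] = 4818, [2] = 27727, [3] = -30153, [9] = 27727, [9627] = 27727, [23579] = 7, [28881] = -28409, [30152] = 8, [70737] = 27727, [90456] = 27727, elsewhere 27727}, buf = {[-20344] = -1, [-4] = -1, [-2] = -1, [-1] = -1, [0] = -1, [2] = -1, [3] = -1, [9] = -1, [9627] = -1, [23579] = -1, [28881] = -1, [30152] = -1, [70737] = -1, [90456] = -1, elsewhere -1}, c = -4, lim = 3, p = 30152, w = -20344, the precondition holds but the weakest precondition fails.
Answer: invalid


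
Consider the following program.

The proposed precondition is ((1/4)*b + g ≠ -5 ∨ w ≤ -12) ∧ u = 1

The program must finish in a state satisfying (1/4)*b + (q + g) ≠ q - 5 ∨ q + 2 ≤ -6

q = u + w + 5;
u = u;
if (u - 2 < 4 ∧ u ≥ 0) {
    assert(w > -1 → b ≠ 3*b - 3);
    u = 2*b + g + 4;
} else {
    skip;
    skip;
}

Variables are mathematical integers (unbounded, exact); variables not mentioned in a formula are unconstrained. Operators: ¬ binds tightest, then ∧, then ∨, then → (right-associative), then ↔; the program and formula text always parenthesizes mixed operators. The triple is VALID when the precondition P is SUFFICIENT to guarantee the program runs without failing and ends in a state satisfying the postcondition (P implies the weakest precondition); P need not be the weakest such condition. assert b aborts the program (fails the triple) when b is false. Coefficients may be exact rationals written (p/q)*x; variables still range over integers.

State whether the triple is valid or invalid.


Working backward. After the program, the postcondition (1/4)*b + (q + g) ≠ q - 5 ∨ q + 2 ≤ -6 must hold; in canonical form it is (1/4)*b + g ≠ -5 ∨ q ≤ -8.
Then branch requires (w > -1 → 2*b ≠ 3) ∧ ((1/4)*b + g ≠ -5 ∨ q ≤ -8); else branch requires (1/4)*b + g ≠ -5 ∨ q ≤ -8.
Before the if: ((u < 6 ∧ u ≥ 0) → ((w > -1 → 2*b ≠ 3) ∧ ((1/4)*b + g ≠ -5 ∨ q ≤ -8))) ∧ ((¬(u < 6 ∧ u ≥ 0)) → ((1/4)*b + g ≠ -5 ∨ q ≤ -8))
Before u := u: ((u < 6 ∧ u ≥ 0) → ((w > -1 → 2*b ≠ 3) ∧ ((1/4)*b + g ≠ -5 ∨ q ≤ -8))) ∧ ((¬(u < 6 ∧ u ≥ 0)) → ((1/4)*b + g ≠ -5 ∨ q ≤ -8))
Before q := u + w + 5: ((u < 6 ∧ u ≥ 0) → ((w > -1 → 2*b ≠ 3) ∧ ((1/4)*b + g ≠ -5 ∨ u + w ≤ -13))) ∧ ((¬(u < 6 ∧ u ≥ 0)) → ((1/4)*b + g ≠ -5 ∨ u + w ≤ -13))
The weakest precondition is ((u < 6 ∧ u ≥ 0) → ((w > -1 → 2*b ≠ 3) ∧ ((1/4)*b + g ≠ -5 ∨ u + w ≤ -13))) ∧ ((¬(u < 6 ∧ u ≥ 0)) → ((1/4)*b + g ≠ -5 ∨ u + w ≤ -13)).
Check whether ((1/4)*b + g ≠ -5 ∨ w ≤ -12) ∧ u = 1 implies it.
Countermodel: at the initial state b = -20, g = 0, u = 1, w = -13, the precondition holds but the weakest precondition fails.
Answer: invalid


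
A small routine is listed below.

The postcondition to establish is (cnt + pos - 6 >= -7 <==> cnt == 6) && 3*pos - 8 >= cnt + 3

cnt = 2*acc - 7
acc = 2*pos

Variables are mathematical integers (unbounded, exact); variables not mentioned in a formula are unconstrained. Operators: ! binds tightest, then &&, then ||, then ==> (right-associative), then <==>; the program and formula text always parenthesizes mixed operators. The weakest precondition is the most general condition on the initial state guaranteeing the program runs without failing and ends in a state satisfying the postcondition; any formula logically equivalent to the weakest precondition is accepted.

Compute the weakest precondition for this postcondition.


Working backward. After the program, the postcondition (cnt + pos - 6 >= -7 <==> cnt == 6) && 3*pos - 8 >= cnt + 3 must hold; in canonical form it is (cnt + pos >= -1 <==> cnt == 6) && 3*pos >= cnt + 11.
Before acc := 2*pos: (cnt + pos >= -1 <==> cnt == 6) && 3*pos >= cnt + 11
Before cnt := 2*acc - 7: (2*acc + pos >= 6 <==> 2*acc == 13) && 3*pos >= 2*acc + 4
Answer: WP = (2*acc + pos >= 6 <==> 2*acc == 13) && 3*pos >= 2*acc + 4


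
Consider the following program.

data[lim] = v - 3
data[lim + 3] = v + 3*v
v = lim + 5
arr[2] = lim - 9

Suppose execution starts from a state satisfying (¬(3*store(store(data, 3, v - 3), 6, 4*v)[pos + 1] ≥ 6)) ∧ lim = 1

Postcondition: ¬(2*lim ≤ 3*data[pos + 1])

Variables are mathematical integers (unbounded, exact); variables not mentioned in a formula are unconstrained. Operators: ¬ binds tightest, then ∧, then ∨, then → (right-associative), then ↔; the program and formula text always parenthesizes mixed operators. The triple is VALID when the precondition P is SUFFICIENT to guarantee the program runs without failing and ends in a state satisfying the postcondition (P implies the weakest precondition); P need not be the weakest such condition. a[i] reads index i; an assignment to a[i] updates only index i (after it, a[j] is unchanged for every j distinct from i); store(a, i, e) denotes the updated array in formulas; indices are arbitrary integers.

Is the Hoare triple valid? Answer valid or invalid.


Working backward. After the program, ¬(2*lim ≤ 3*data[pos + 1]) must hold.
Before arr[2] := lim - 9: ¬(2*lim ≤ 3*data[pos + 1])
Before v := lim + 5: ¬(2*lim ≤ 3*data[pos + 1])
Before data[lim + 3] := v + 3*v: ¬(2*lim ≤ 3*store(data, lim + 3, 4*v)[pos + 1])
Before data[lim] := v - 3: ¬(2*lim ≤ 3*store(store(data, lim, v - 3), lim + 3, 4*v)[pos + 1])
The weakest precondition is ¬(2*lim ≤ 3*store(store(data, lim, v - 3), lim + 3, 4*v)[pos + 1]).
Check whether (¬(3*store(store(data, 3, v - 3), 6, 4*v)[pos + 1] ≥ 6)) ∧ lim = 1 implies it.
Countermodel: at the initial state data = {[1] = 2, [3] = 2, [4] = 0, [6] = 2, elsewhere 2}, lim = 1, pos = 3, v = 7041, the precondition holds but the weakest precondition fails.
Answer: invalid
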